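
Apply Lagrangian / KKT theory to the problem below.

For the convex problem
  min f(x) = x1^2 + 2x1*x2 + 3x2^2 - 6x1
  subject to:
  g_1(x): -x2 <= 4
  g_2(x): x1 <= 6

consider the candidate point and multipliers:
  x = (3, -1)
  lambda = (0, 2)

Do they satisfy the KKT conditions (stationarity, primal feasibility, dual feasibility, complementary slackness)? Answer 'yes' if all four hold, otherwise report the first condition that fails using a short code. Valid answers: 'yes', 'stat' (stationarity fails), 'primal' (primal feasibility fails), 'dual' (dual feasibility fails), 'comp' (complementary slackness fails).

Gradient of f: grad f(x) = Q x + c = (-2, 0)
Constraint values g_i(x) = a_i^T x - b_i:
  g_1((3, -1)) = -3
  g_2((3, -1)) = -3
Stationarity residual: grad f(x) + sum_i lambda_i a_i = (0, 0)
  -> stationarity OK
Primal feasibility (all g_i <= 0): OK
Dual feasibility (all lambda_i >= 0): OK
Complementary slackness (lambda_i * g_i(x) = 0 for all i): FAILS

Verdict: the first failing condition is complementary_slackness -> comp.

comp


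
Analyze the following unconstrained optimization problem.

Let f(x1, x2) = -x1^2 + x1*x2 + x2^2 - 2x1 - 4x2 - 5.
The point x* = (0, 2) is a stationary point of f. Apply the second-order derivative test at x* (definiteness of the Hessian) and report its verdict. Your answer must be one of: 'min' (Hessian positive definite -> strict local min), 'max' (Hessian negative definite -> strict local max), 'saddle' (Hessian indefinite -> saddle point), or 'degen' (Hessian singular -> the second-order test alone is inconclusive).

Compute the Hessian H = grad^2 f:
  H = [[-2, 1], [1, 2]]
Verify stationarity: grad f(x*) = H x* + g = (0, 0).
Eigenvalues of H: -2.2361, 2.2361.
Eigenvalues have mixed signs, so H is indefinite -> x* is a saddle point.

saddle


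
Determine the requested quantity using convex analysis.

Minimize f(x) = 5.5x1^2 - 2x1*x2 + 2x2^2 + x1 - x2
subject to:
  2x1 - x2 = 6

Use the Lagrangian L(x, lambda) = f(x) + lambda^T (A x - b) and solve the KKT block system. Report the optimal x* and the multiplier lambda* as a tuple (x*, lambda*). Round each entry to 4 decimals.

Form the Lagrangian:
  L(x, lambda) = (1/2) x^T Q x + c^T x + lambda^T (A x - b)
Stationarity (grad_x L = 0): Q x + c + A^T lambda = 0.
Primal feasibility: A x = b.

This gives the KKT block system:
  [ Q   A^T ] [ x     ]   [-c ]
  [ A    0  ] [ lambda ] = [ b ]

Solving the linear system:
  x*      = (1.9474, -2.1053)
  lambda* = (-13.3158)
  f(x*)   = 41.9737

x* = (1.9474, -2.1053), lambda* = (-13.3158)


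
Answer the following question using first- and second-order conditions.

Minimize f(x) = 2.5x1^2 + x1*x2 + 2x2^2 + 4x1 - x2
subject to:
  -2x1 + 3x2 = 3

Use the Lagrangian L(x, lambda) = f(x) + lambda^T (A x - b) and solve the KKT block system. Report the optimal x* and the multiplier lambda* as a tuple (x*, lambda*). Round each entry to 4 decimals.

Form the Lagrangian:
  L(x, lambda) = (1/2) x^T Q x + c^T x + lambda^T (A x - b)
Stationarity (grad_x L = 0): Q x + c + A^T lambda = 0.
Primal feasibility: A x = b.

This gives the KKT block system:
  [ Q   A^T ] [ x     ]   [-c ]
  [ A    0  ] [ lambda ] = [ b ]

Solving the linear system:
  x*      = (-0.863, 0.4247)
  lambda* = (0.0548)
  f(x*)   = -2.0205

x* = (-0.863, 0.4247), lambda* = (0.0548)


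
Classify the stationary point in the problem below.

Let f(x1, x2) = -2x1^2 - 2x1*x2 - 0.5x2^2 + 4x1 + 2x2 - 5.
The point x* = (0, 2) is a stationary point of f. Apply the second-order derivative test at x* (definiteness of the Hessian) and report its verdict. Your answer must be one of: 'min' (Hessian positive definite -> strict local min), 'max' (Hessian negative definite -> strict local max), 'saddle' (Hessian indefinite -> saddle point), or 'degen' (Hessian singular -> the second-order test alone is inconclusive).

Compute the Hessian H = grad^2 f:
  H = [[-4, -2], [-2, -1]]
Verify stationarity: grad f(x*) = H x* + g = (0, 0).
Eigenvalues of H: -5, 0.
H has a zero eigenvalue (singular; negative semidefinite but not definite), so H is neither positive definite, negative definite, nor indefinite. The second-order test alone is inconclusive -> degen.
(Indeed, f is constant along the null direction of H through x*, so x* is not a strict local extremum.)

degen


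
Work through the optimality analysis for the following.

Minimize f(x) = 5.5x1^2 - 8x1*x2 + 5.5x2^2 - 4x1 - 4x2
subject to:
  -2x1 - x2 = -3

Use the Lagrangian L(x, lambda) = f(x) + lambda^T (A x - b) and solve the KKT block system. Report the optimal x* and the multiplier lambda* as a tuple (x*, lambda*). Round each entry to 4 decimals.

Form the Lagrangian:
  L(x, lambda) = (1/2) x^T Q x + c^T x + lambda^T (A x - b)
Stationarity (grad_x L = 0): Q x + c + A^T lambda = 0.
Primal feasibility: A x = b.

This gives the KKT block system:
  [ Q   A^T ] [ x     ]   [-c ]
  [ A    0  ] [ lambda ] = [ b ]

Solving the linear system:
  x*      = (0.9885, 1.023)
  lambda* = (-0.6552)
  f(x*)   = -5.0057

x* = (0.9885, 1.023), lambda* = (-0.6552)


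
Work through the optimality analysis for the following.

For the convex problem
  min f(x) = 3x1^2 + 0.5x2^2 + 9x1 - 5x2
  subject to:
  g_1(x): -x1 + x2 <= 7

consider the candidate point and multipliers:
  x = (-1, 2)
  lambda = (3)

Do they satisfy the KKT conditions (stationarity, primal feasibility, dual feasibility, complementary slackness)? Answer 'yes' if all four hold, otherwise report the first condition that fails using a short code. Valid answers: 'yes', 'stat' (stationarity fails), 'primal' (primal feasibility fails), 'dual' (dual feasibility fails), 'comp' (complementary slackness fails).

Gradient of f: grad f(x) = Q x + c = (3, -3)
Constraint values g_i(x) = a_i^T x - b_i:
  g_1((-1, 2)) = -4
Stationarity residual: grad f(x) + sum_i lambda_i a_i = (0, 0)
  -> stationarity OK
Primal feasibility (all g_i <= 0): OK
Dual feasibility (all lambda_i >= 0): OK
Complementary slackness (lambda_i * g_i(x) = 0 for all i): FAILS

Verdict: the first failing condition is complementary_slackness -> comp.

comp


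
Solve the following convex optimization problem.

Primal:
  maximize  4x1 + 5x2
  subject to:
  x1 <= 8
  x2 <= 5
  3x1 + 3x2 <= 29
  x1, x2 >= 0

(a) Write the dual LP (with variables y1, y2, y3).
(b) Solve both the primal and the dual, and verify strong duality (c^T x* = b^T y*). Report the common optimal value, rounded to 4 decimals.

The standard primal-dual pair for 'max c^T x s.t. A x <= b, x >= 0' is:
  Dual:  min b^T y  s.t.  A^T y >= c,  y >= 0.

So the dual LP is:
  minimize  8y1 + 5y2 + 29y3
  subject to:
    y1 + 3y3 >= 4
    y2 + 3y3 >= 5
    y1, y2, y3 >= 0

Solving the primal: x* = (4.6667, 5).
  primal value c^T x* = 43.6667.
Solving the dual: y* = (0, 1, 1.3333).
  dual value b^T y* = 43.6667.
Strong duality: c^T x* = b^T y*. Confirmed.

43.6667


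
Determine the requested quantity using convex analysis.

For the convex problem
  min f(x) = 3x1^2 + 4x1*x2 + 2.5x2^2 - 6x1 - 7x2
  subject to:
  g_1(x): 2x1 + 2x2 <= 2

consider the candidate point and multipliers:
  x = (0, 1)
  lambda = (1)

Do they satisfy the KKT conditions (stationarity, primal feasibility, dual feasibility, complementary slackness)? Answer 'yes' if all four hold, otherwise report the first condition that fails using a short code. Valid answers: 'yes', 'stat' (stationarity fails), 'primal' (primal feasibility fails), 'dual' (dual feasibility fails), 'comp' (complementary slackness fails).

Gradient of f: grad f(x) = Q x + c = (-2, -2)
Constraint values g_i(x) = a_i^T x - b_i:
  g_1((0, 1)) = 0
Stationarity residual: grad f(x) + sum_i lambda_i a_i = (0, 0)
  -> stationarity OK
Primal feasibility (all g_i <= 0): OK
Dual feasibility (all lambda_i >= 0): OK
Complementary slackness (lambda_i * g_i(x) = 0 for all i): OK

Verdict: yes, KKT holds.

yes


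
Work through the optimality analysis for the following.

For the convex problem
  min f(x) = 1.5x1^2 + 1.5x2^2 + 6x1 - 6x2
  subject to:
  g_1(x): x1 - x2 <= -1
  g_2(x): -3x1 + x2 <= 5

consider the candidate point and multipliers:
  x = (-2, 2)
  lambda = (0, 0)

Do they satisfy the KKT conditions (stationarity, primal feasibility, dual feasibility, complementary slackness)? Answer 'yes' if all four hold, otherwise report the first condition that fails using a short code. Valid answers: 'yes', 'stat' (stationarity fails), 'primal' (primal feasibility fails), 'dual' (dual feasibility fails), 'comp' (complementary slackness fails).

Gradient of f: grad f(x) = Q x + c = (0, 0)
Constraint values g_i(x) = a_i^T x - b_i:
  g_1((-2, 2)) = -3
  g_2((-2, 2)) = 3
Stationarity residual: grad f(x) + sum_i lambda_i a_i = (0, 0)
  -> stationarity OK
Primal feasibility (all g_i <= 0): FAILS
Dual feasibility (all lambda_i >= 0): OK
Complementary slackness (lambda_i * g_i(x) = 0 for all i): OK

Verdict: the first failing condition is primal_feasibility -> primal.

primal


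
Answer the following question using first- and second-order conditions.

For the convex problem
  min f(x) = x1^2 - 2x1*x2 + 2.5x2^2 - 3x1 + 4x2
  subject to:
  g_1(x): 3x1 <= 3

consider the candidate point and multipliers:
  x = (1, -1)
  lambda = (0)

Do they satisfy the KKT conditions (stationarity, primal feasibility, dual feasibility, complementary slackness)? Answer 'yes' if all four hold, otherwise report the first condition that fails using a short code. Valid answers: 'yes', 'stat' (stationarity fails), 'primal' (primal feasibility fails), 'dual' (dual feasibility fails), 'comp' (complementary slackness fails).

Gradient of f: grad f(x) = Q x + c = (1, -3)
Constraint values g_i(x) = a_i^T x - b_i:
  g_1((1, -1)) = 0
Stationarity residual: grad f(x) + sum_i lambda_i a_i = (1, -3)
  -> stationarity FAILS
Primal feasibility (all g_i <= 0): OK
Dual feasibility (all lambda_i >= 0): OK
Complementary slackness (lambda_i * g_i(x) = 0 for all i): OK

Verdict: the first failing condition is stationarity -> stat.

stat


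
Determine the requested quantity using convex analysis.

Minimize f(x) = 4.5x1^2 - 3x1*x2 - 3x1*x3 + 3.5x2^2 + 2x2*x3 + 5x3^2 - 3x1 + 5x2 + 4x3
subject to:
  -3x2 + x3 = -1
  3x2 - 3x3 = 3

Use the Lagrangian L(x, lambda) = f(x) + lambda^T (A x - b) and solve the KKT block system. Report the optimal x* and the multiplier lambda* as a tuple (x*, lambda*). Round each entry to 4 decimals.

Form the Lagrangian:
  L(x, lambda) = (1/2) x^T Q x + c^T x + lambda^T (A x - b)
Stationarity (grad_x L = 0): Q x + c + A^T lambda = 0.
Primal feasibility: A x = b.

This gives the KKT block system:
  [ Q   A^T ] [ x     ]   [-c ]
  [ A    0  ] [ lambda ] = [ b ]

Solving the linear system:
  x*      = (0, 0, -1)
  lambda* = (-1.5, -2.5)
  f(x*)   = 1

x* = (0, 0, -1), lambda* = (-1.5, -2.5)


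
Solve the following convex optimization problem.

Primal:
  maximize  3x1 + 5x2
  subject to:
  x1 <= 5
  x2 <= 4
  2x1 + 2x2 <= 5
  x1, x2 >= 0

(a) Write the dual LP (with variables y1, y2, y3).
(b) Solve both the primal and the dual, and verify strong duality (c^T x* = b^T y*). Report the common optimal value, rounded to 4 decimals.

The standard primal-dual pair for 'max c^T x s.t. A x <= b, x >= 0' is:
  Dual:  min b^T y  s.t.  A^T y >= c,  y >= 0.

So the dual LP is:
  minimize  5y1 + 4y2 + 5y3
  subject to:
    y1 + 2y3 >= 3
    y2 + 2y3 >= 5
    y1, y2, y3 >= 0

Solving the primal: x* = (0, 2.5).
  primal value c^T x* = 12.5.
Solving the dual: y* = (0, 0, 2.5).
  dual value b^T y* = 12.5.
Strong duality: c^T x* = b^T y*. Confirmed.

12.5


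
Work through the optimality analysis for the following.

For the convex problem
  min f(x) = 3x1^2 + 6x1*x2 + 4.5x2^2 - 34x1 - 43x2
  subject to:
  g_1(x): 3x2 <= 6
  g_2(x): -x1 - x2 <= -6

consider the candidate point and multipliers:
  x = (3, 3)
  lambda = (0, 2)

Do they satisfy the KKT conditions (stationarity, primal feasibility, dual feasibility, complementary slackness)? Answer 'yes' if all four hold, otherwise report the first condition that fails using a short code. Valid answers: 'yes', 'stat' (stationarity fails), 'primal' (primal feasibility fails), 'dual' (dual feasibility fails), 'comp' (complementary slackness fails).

Gradient of f: grad f(x) = Q x + c = (2, 2)
Constraint values g_i(x) = a_i^T x - b_i:
  g_1((3, 3)) = 3
  g_2((3, 3)) = 0
Stationarity residual: grad f(x) + sum_i lambda_i a_i = (0, 0)
  -> stationarity OK
Primal feasibility (all g_i <= 0): FAILS
Dual feasibility (all lambda_i >= 0): OK
Complementary slackness (lambda_i * g_i(x) = 0 for all i): OK

Verdict: the first failing condition is primal_feasibility -> primal.

primal


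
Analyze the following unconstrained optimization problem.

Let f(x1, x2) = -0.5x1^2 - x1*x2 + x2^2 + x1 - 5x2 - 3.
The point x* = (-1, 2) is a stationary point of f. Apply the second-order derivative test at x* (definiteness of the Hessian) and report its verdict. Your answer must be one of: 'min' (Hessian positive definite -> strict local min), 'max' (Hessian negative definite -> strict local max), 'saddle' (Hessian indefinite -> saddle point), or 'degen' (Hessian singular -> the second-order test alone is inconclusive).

Compute the Hessian H = grad^2 f:
  H = [[-1, -1], [-1, 2]]
Verify stationarity: grad f(x*) = H x* + g = (0, 0).
Eigenvalues of H: -1.3028, 2.3028.
Eigenvalues have mixed signs, so H is indefinite -> x* is a saddle point.

saddle


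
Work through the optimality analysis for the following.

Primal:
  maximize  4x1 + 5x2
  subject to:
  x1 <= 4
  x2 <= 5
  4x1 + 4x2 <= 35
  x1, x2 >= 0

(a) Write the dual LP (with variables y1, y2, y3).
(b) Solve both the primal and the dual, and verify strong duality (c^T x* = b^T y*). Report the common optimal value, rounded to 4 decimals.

The standard primal-dual pair for 'max c^T x s.t. A x <= b, x >= 0' is:
  Dual:  min b^T y  s.t.  A^T y >= c,  y >= 0.

So the dual LP is:
  minimize  4y1 + 5y2 + 35y3
  subject to:
    y1 + 4y3 >= 4
    y2 + 4y3 >= 5
    y1, y2, y3 >= 0

Solving the primal: x* = (3.75, 5).
  primal value c^T x* = 40.
Solving the dual: y* = (0, 1, 1).
  dual value b^T y* = 40.
Strong duality: c^T x* = b^T y*. Confirmed.

40


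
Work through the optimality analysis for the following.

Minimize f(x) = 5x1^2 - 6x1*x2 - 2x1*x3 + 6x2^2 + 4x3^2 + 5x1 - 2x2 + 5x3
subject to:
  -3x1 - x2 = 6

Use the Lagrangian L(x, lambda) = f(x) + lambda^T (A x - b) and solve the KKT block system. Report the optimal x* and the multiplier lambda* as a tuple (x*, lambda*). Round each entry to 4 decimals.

Form the Lagrangian:
  L(x, lambda) = (1/2) x^T Q x + c^T x + lambda^T (A x - b)
Stationarity (grad_x L = 0): Q x + c + A^T lambda = 0.
Primal feasibility: A x = b.

This gives the KKT block system:
  [ Q   A^T ] [ x     ]   [-c ]
  [ A    0  ] [ lambda ] = [ b ]

Solving the linear system:
  x*      = (-1.7215, -0.8355, -1.0554)
  lambda* = (-1.6971)
  f(x*)   = -1.0155

x* = (-1.7215, -0.8355, -1.0554), lambda* = (-1.6971)


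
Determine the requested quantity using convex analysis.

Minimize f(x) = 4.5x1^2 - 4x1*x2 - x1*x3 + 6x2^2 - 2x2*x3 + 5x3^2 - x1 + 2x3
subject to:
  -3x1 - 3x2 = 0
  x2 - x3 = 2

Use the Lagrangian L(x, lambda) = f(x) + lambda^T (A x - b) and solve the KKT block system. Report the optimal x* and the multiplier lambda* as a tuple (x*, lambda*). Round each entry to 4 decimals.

Form the Lagrangian:
  L(x, lambda) = (1/2) x^T Q x + c^T x + lambda^T (A x - b)
Stationarity (grad_x L = 0): Q x + c + A^T lambda = 0.
Primal feasibility: A x = b.

This gives the KKT block system:
  [ Q   A^T ] [ x     ]   [-c ]
  [ A    0  ] [ lambda ] = [ b ]

Solving the linear system:
  x*      = (-0.4054, 0.4054, -1.5946)
  lambda* = (-1.5586, -14.3514)
  f(x*)   = 12.9595

x* = (-0.4054, 0.4054, -1.5946), lambda* = (-1.5586, -14.3514)


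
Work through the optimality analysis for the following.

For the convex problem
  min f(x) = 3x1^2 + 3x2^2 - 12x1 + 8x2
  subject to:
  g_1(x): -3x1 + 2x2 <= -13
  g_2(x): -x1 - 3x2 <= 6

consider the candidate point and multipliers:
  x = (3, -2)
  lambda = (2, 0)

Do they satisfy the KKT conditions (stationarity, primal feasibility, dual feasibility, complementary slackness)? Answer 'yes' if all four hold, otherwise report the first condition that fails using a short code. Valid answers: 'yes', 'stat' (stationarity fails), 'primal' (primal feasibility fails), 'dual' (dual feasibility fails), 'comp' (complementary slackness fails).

Gradient of f: grad f(x) = Q x + c = (6, -4)
Constraint values g_i(x) = a_i^T x - b_i:
  g_1((3, -2)) = 0
  g_2((3, -2)) = -3
Stationarity residual: grad f(x) + sum_i lambda_i a_i = (0, 0)
  -> stationarity OK
Primal feasibility (all g_i <= 0): OK
Dual feasibility (all lambda_i >= 0): OK
Complementary slackness (lambda_i * g_i(x) = 0 for all i): OK

Verdict: yes, KKT holds.

yes


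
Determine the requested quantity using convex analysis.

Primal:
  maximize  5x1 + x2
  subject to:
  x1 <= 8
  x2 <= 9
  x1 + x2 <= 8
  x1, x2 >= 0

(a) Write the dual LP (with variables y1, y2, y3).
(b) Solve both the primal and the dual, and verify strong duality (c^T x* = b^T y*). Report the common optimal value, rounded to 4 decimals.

The standard primal-dual pair for 'max c^T x s.t. A x <= b, x >= 0' is:
  Dual:  min b^T y  s.t.  A^T y >= c,  y >= 0.

So the dual LP is:
  minimize  8y1 + 9y2 + 8y3
  subject to:
    y1 + y3 >= 5
    y2 + y3 >= 1
    y1, y2, y3 >= 0

Solving the primal: x* = (8, 0).
  primal value c^T x* = 40.
Solving the dual: y* = (4, 0, 1).
  dual value b^T y* = 40.
Strong duality: c^T x* = b^T y*. Confirmed.

40


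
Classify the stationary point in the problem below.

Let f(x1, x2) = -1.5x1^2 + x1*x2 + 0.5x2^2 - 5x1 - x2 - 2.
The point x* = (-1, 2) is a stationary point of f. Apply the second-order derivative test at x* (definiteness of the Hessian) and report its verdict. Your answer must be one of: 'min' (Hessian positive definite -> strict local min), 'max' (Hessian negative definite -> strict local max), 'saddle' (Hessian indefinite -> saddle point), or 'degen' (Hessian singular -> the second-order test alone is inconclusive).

Compute the Hessian H = grad^2 f:
  H = [[-3, 1], [1, 1]]
Verify stationarity: grad f(x*) = H x* + g = (0, 0).
Eigenvalues of H: -3.2361, 1.2361.
Eigenvalues have mixed signs, so H is indefinite -> x* is a saddle point.

saddle


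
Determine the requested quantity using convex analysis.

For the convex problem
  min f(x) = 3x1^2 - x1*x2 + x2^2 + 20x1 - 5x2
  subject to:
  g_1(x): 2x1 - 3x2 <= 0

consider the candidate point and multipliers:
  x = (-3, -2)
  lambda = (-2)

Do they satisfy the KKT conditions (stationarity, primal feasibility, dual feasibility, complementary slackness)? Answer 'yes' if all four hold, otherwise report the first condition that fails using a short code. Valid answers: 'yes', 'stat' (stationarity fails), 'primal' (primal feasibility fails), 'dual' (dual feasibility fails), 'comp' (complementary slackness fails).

Gradient of f: grad f(x) = Q x + c = (4, -6)
Constraint values g_i(x) = a_i^T x - b_i:
  g_1((-3, -2)) = 0
Stationarity residual: grad f(x) + sum_i lambda_i a_i = (0, 0)
  -> stationarity OK
Primal feasibility (all g_i <= 0): OK
Dual feasibility (all lambda_i >= 0): FAILS
Complementary slackness (lambda_i * g_i(x) = 0 for all i): OK

Verdict: the first failing condition is dual_feasibility -> dual.

dual


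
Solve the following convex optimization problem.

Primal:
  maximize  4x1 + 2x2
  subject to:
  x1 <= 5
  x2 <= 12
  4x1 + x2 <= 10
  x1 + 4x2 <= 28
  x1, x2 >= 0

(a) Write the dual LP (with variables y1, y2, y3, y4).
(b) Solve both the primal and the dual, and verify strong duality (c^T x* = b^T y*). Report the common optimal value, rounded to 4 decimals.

The standard primal-dual pair for 'max c^T x s.t. A x <= b, x >= 0' is:
  Dual:  min b^T y  s.t.  A^T y >= c,  y >= 0.

So the dual LP is:
  minimize  5y1 + 12y2 + 10y3 + 28y4
  subject to:
    y1 + 4y3 + y4 >= 4
    y2 + y3 + 4y4 >= 2
    y1, y2, y3, y4 >= 0

Solving the primal: x* = (0.8, 6.8).
  primal value c^T x* = 16.8.
Solving the dual: y* = (0, 0, 0.9333, 0.2667).
  dual value b^T y* = 16.8.
Strong duality: c^T x* = b^T y*. Confirmed.

16.8


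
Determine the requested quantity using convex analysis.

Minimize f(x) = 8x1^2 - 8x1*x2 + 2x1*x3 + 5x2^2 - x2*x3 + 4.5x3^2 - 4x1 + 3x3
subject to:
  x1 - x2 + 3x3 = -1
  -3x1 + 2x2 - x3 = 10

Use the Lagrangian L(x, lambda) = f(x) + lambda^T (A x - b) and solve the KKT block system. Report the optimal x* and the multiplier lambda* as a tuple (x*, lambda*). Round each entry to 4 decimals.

Form the Lagrangian:
  L(x, lambda) = (1/2) x^T Q x + c^T x + lambda^T (A x - b)
Stationarity (grad_x L = 0): Q x + c + A^T lambda = 0.
Primal feasibility: A x = b.

This gives the KKT block system:
  [ Q   A^T ] [ x     ]   [-c ]
  [ A    0  ] [ lambda ] = [ b ]

Solving the linear system:
  x*      = (-2.7458, 1.4068, 1.0508)
  lambda* = (-9.2203, -22.1017)
  f(x*)   = 112.9661

x* = (-2.7458, 1.4068, 1.0508), lambda* = (-9.2203, -22.1017)


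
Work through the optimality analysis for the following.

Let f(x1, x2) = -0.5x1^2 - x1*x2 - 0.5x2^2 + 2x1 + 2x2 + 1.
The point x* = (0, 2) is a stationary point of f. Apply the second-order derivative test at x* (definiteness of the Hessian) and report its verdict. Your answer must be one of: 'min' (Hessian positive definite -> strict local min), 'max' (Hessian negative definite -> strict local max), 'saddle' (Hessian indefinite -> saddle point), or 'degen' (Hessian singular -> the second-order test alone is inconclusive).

Compute the Hessian H = grad^2 f:
  H = [[-1, -1], [-1, -1]]
Verify stationarity: grad f(x*) = H x* + g = (0, 0).
Eigenvalues of H: -2, 0.
H has a zero eigenvalue (singular; negative semidefinite but not definite), so H is neither positive definite, negative definite, nor indefinite. The second-order test alone is inconclusive -> degen.
(Indeed, f is constant along the null direction of H through x*, so x* is not a strict local extremum.)

degen


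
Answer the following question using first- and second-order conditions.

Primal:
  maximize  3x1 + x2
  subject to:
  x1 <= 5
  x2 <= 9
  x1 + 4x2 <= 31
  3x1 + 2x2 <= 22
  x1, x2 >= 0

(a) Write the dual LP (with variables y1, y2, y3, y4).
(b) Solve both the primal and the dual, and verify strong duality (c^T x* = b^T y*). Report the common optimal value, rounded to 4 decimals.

The standard primal-dual pair for 'max c^T x s.t. A x <= b, x >= 0' is:
  Dual:  min b^T y  s.t.  A^T y >= c,  y >= 0.

So the dual LP is:
  minimize  5y1 + 9y2 + 31y3 + 22y4
  subject to:
    y1 + y3 + 3y4 >= 3
    y2 + 4y3 + 2y4 >= 1
    y1, y2, y3, y4 >= 0

Solving the primal: x* = (5, 3.5).
  primal value c^T x* = 18.5.
Solving the dual: y* = (1.5, 0, 0, 0.5).
  dual value b^T y* = 18.5.
Strong duality: c^T x* = b^T y*. Confirmed.

18.5


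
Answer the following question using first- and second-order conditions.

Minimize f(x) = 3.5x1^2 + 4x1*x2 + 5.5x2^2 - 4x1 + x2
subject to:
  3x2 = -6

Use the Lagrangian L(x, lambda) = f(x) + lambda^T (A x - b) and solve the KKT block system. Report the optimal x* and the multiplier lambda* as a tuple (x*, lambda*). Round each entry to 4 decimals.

Form the Lagrangian:
  L(x, lambda) = (1/2) x^T Q x + c^T x + lambda^T (A x - b)
Stationarity (grad_x L = 0): Q x + c + A^T lambda = 0.
Primal feasibility: A x = b.

This gives the KKT block system:
  [ Q   A^T ] [ x     ]   [-c ]
  [ A    0  ] [ lambda ] = [ b ]

Solving the linear system:
  x*      = (1.7143, -2)
  lambda* = (4.7143)
  f(x*)   = 9.7143

x* = (1.7143, -2), lambda* = (4.7143)


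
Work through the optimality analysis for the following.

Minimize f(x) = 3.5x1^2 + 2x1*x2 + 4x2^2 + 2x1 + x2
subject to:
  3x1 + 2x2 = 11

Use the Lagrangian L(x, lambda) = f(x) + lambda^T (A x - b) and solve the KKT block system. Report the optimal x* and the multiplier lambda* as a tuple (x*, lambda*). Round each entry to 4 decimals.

Form the Lagrangian:
  L(x, lambda) = (1/2) x^T Q x + c^T x + lambda^T (A x - b)
Stationarity (grad_x L = 0): Q x + c + A^T lambda = 0.
Primal feasibility: A x = b.

This gives the KKT block system:
  [ Q   A^T ] [ x     ]   [-c ]
  [ A    0  ] [ lambda ] = [ b ]

Solving the linear system:
  x*      = (2.8684, 1.1974)
  lambda* = (-8.1579)
  f(x*)   = 48.3355

x* = (2.8684, 1.1974), lambda* = (-8.1579)


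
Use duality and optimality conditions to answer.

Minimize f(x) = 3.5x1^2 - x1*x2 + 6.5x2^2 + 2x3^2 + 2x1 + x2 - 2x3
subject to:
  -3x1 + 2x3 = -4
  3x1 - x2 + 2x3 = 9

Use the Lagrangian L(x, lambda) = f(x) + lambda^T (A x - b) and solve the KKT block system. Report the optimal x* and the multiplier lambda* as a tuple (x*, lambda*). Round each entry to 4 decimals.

Form the Lagrangian:
  L(x, lambda) = (1/2) x^T Q x + c^T x + lambda^T (A x - b)
Stationarity (grad_x L = 0): Q x + c + A^T lambda = 0.
Primal feasibility: A x = b.

This gives the KKT block system:
  [ Q   A^T ] [ x     ]   [-c ]
  [ A    0  ] [ lambda ] = [ b ]

Solving the linear system:
  x*      = (2.1356, -0.1864, 1.2034)
  lambda* = (2.1525, -3.5593)
  f(x*)   = 21.161

x* = (2.1356, -0.1864, 1.2034), lambda* = (2.1525, -3.5593)


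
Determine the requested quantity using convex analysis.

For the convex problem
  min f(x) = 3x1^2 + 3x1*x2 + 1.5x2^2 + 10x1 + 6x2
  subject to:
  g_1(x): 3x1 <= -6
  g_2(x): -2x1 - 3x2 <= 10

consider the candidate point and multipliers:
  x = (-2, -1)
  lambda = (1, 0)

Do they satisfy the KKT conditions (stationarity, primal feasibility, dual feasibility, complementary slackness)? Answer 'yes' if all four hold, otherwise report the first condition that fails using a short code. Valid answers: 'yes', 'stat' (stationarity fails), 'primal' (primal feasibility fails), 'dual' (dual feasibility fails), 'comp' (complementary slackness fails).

Gradient of f: grad f(x) = Q x + c = (-5, -3)
Constraint values g_i(x) = a_i^T x - b_i:
  g_1((-2, -1)) = 0
  g_2((-2, -1)) = -3
Stationarity residual: grad f(x) + sum_i lambda_i a_i = (-2, -3)
  -> stationarity FAILS
Primal feasibility (all g_i <= 0): OK
Dual feasibility (all lambda_i >= 0): OK
Complementary slackness (lambda_i * g_i(x) = 0 for all i): OK

Verdict: the first failing condition is stationarity -> stat.

stat


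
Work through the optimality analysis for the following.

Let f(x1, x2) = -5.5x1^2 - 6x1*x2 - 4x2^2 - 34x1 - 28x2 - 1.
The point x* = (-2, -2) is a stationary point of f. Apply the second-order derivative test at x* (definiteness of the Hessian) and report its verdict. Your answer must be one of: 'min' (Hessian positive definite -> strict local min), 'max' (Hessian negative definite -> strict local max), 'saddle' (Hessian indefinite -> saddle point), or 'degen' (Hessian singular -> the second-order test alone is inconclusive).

Compute the Hessian H = grad^2 f:
  H = [[-11, -6], [-6, -8]]
Verify stationarity: grad f(x*) = H x* + g = (0, 0).
Eigenvalues of H: -15.6847, -3.3153.
Both eigenvalues < 0, so H is negative definite -> x* is a strict local max.

max


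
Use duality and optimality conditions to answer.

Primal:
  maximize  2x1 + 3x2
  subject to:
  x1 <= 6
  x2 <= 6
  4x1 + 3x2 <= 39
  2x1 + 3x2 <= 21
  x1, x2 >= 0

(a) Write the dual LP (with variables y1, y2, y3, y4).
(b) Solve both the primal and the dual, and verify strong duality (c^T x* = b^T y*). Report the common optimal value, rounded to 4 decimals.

The standard primal-dual pair for 'max c^T x s.t. A x <= b, x >= 0' is:
  Dual:  min b^T y  s.t.  A^T y >= c,  y >= 0.

So the dual LP is:
  minimize  6y1 + 6y2 + 39y3 + 21y4
  subject to:
    y1 + 4y3 + 2y4 >= 2
    y2 + 3y3 + 3y4 >= 3
    y1, y2, y3, y4 >= 0

Solving the primal: x* = (6, 3).
  primal value c^T x* = 21.
Solving the dual: y* = (0, 0, 0, 1).
  dual value b^T y* = 21.
Strong duality: c^T x* = b^T y*. Confirmed.

21


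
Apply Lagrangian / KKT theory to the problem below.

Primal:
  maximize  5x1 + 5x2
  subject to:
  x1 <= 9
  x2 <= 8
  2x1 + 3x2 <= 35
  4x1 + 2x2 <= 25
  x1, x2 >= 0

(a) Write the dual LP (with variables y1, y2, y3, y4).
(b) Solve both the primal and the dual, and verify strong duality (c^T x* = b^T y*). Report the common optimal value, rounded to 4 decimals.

The standard primal-dual pair for 'max c^T x s.t. A x <= b, x >= 0' is:
  Dual:  min b^T y  s.t.  A^T y >= c,  y >= 0.

So the dual LP is:
  minimize  9y1 + 8y2 + 35y3 + 25y4
  subject to:
    y1 + 2y3 + 4y4 >= 5
    y2 + 3y3 + 2y4 >= 5
    y1, y2, y3, y4 >= 0

Solving the primal: x* = (2.25, 8).
  primal value c^T x* = 51.25.
Solving the dual: y* = (0, 2.5, 0, 1.25).
  dual value b^T y* = 51.25.
Strong duality: c^T x* = b^T y*. Confirmed.

51.25


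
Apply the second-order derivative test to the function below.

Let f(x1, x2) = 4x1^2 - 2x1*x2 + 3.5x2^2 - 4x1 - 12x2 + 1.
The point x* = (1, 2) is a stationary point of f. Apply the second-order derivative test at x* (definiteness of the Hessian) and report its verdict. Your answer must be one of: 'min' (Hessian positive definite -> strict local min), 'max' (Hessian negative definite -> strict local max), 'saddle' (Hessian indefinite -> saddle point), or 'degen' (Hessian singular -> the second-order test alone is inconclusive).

Compute the Hessian H = grad^2 f:
  H = [[8, -2], [-2, 7]]
Verify stationarity: grad f(x*) = H x* + g = (0, 0).
Eigenvalues of H: 5.4384, 9.5616.
Both eigenvalues > 0, so H is positive definite -> x* is a strict local min.

min


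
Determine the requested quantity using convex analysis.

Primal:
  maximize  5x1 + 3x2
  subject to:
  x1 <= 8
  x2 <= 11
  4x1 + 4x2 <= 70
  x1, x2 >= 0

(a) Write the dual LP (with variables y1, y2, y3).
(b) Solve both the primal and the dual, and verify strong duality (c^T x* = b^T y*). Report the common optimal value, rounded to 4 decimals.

The standard primal-dual pair for 'max c^T x s.t. A x <= b, x >= 0' is:
  Dual:  min b^T y  s.t.  A^T y >= c,  y >= 0.

So the dual LP is:
  minimize  8y1 + 11y2 + 70y3
  subject to:
    y1 + 4y3 >= 5
    y2 + 4y3 >= 3
    y1, y2, y3 >= 0

Solving the primal: x* = (8, 9.5).
  primal value c^T x* = 68.5.
Solving the dual: y* = (2, 0, 0.75).
  dual value b^T y* = 68.5.
Strong duality: c^T x* = b^T y*. Confirmed.

68.5


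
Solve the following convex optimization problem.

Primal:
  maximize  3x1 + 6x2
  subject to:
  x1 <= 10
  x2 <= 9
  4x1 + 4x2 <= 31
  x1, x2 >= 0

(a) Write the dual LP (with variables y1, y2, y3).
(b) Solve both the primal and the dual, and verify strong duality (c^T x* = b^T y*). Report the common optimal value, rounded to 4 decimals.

The standard primal-dual pair for 'max c^T x s.t. A x <= b, x >= 0' is:
  Dual:  min b^T y  s.t.  A^T y >= c,  y >= 0.

So the dual LP is:
  minimize  10y1 + 9y2 + 31y3
  subject to:
    y1 + 4y3 >= 3
    y2 + 4y3 >= 6
    y1, y2, y3 >= 0

Solving the primal: x* = (0, 7.75).
  primal value c^T x* = 46.5.
Solving the dual: y* = (0, 0, 1.5).
  dual value b^T y* = 46.5.
Strong duality: c^T x* = b^T y*. Confirmed.

46.5


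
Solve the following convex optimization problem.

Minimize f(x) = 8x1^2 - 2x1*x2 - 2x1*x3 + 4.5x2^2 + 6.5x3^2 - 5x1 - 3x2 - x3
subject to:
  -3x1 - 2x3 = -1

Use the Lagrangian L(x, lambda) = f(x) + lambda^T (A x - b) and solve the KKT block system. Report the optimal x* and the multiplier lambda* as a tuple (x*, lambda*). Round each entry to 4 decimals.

Form the Lagrangian:
  L(x, lambda) = (1/2) x^T Q x + c^T x + lambda^T (A x - b)
Stationarity (grad_x L = 0): Q x + c + A^T lambda = 0.
Primal feasibility: A x = b.

This gives the KKT block system:
  [ Q   A^T ] [ x     ]   [-c ]
  [ A    0  ] [ lambda ] = [ b ]

Solving the linear system:
  x*      = (0.2936, 0.3986, 0.0596)
  lambda* = (-0.4062)
  f(x*)   = -1.5648

x* = (0.2936, 0.3986, 0.0596), lambda* = (-0.4062)


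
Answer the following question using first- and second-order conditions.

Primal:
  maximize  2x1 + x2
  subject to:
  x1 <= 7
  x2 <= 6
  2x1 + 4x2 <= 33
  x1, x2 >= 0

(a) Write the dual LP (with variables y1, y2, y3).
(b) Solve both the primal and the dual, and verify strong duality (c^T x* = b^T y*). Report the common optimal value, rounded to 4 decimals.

The standard primal-dual pair for 'max c^T x s.t. A x <= b, x >= 0' is:
  Dual:  min b^T y  s.t.  A^T y >= c,  y >= 0.

So the dual LP is:
  minimize  7y1 + 6y2 + 33y3
  subject to:
    y1 + 2y3 >= 2
    y2 + 4y3 >= 1
    y1, y2, y3 >= 0

Solving the primal: x* = (7, 4.75).
  primal value c^T x* = 18.75.
Solving the dual: y* = (1.5, 0, 0.25).
  dual value b^T y* = 18.75.
Strong duality: c^T x* = b^T y*. Confirmed.

18.75


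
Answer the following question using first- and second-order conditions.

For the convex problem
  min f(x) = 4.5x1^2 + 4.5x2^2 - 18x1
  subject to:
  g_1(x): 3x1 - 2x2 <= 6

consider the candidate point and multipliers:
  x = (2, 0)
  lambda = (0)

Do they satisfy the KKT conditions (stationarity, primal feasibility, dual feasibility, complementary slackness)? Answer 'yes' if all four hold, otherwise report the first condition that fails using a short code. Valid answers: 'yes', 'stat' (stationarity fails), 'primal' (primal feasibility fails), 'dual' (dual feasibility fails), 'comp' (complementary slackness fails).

Gradient of f: grad f(x) = Q x + c = (0, 0)
Constraint values g_i(x) = a_i^T x - b_i:
  g_1((2, 0)) = 0
Stationarity residual: grad f(x) + sum_i lambda_i a_i = (0, 0)
  -> stationarity OK
Primal feasibility (all g_i <= 0): OK
Dual feasibility (all lambda_i >= 0): OK
Complementary slackness (lambda_i * g_i(x) = 0 for all i): OK

Verdict: yes, KKT holds.

yes


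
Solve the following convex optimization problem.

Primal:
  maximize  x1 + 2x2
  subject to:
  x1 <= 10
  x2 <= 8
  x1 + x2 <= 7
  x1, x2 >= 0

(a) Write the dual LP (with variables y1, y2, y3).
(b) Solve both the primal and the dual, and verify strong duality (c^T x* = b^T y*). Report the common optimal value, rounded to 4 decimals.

The standard primal-dual pair for 'max c^T x s.t. A x <= b, x >= 0' is:
  Dual:  min b^T y  s.t.  A^T y >= c,  y >= 0.

So the dual LP is:
  minimize  10y1 + 8y2 + 7y3
  subject to:
    y1 + y3 >= 1
    y2 + y3 >= 2
    y1, y2, y3 >= 0

Solving the primal: x* = (0, 7).
  primal value c^T x* = 14.
Solving the dual: y* = (0, 0, 2).
  dual value b^T y* = 14.
Strong duality: c^T x* = b^T y*. Confirmed.

14


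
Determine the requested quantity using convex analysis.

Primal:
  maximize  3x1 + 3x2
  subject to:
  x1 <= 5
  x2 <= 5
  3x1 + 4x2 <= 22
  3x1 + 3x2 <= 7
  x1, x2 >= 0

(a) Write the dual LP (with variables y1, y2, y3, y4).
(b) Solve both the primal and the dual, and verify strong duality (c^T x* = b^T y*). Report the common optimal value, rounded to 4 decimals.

The standard primal-dual pair for 'max c^T x s.t. A x <= b, x >= 0' is:
  Dual:  min b^T y  s.t.  A^T y >= c,  y >= 0.

So the dual LP is:
  minimize  5y1 + 5y2 + 22y3 + 7y4
  subject to:
    y1 + 3y3 + 3y4 >= 3
    y2 + 4y3 + 3y4 >= 3
    y1, y2, y3, y4 >= 0

Solving the primal: x* = (2.3333, 0).
  primal value c^T x* = 7.
Solving the dual: y* = (0, 0, 0, 1).
  dual value b^T y* = 7.
Strong duality: c^T x* = b^T y*. Confirmed.

7


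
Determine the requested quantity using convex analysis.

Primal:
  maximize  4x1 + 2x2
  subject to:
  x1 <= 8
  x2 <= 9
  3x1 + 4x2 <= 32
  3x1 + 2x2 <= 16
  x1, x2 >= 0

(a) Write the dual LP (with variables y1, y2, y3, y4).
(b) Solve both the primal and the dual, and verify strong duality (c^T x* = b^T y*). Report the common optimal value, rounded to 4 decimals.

The standard primal-dual pair for 'max c^T x s.t. A x <= b, x >= 0' is:
  Dual:  min b^T y  s.t.  A^T y >= c,  y >= 0.

So the dual LP is:
  minimize  8y1 + 9y2 + 32y3 + 16y4
  subject to:
    y1 + 3y3 + 3y4 >= 4
    y2 + 4y3 + 2y4 >= 2
    y1, y2, y3, y4 >= 0

Solving the primal: x* = (5.3333, 0).
  primal value c^T x* = 21.3333.
Solving the dual: y* = (0, 0, 0, 1.3333).
  dual value b^T y* = 21.3333.
Strong duality: c^T x* = b^T y*. Confirmed.

21.3333


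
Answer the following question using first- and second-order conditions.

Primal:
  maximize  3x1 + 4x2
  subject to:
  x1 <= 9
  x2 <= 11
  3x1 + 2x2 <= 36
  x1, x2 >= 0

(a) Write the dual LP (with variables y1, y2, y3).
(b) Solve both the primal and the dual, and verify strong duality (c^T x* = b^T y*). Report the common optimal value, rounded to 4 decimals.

The standard primal-dual pair for 'max c^T x s.t. A x <= b, x >= 0' is:
  Dual:  min b^T y  s.t.  A^T y >= c,  y >= 0.

So the dual LP is:
  minimize  9y1 + 11y2 + 36y3
  subject to:
    y1 + 3y3 >= 3
    y2 + 2y3 >= 4
    y1, y2, y3 >= 0

Solving the primal: x* = (4.6667, 11).
  primal value c^T x* = 58.
Solving the dual: y* = (0, 2, 1).
  dual value b^T y* = 58.
Strong duality: c^T x* = b^T y*. Confirmed.

58


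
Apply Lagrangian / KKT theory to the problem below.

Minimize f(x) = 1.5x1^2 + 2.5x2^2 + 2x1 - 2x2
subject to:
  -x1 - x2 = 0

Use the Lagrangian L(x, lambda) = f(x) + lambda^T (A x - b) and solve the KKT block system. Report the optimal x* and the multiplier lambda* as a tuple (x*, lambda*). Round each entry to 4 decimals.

Form the Lagrangian:
  L(x, lambda) = (1/2) x^T Q x + c^T x + lambda^T (A x - b)
Stationarity (grad_x L = 0): Q x + c + A^T lambda = 0.
Primal feasibility: A x = b.

This gives the KKT block system:
  [ Q   A^T ] [ x     ]   [-c ]
  [ A    0  ] [ lambda ] = [ b ]

Solving the linear system:
  x*      = (-0.5, 0.5)
  lambda* = (0.5)
  f(x*)   = -1

x* = (-0.5, 0.5), lambda* = (0.5)


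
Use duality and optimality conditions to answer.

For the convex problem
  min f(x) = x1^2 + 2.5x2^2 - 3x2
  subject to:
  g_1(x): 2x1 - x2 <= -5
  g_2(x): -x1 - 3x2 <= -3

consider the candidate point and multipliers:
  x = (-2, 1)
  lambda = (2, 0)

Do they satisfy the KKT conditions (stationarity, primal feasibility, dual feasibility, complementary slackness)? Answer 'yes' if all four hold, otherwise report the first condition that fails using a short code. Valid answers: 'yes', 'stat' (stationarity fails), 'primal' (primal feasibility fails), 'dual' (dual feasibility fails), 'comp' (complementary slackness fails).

Gradient of f: grad f(x) = Q x + c = (-4, 2)
Constraint values g_i(x) = a_i^T x - b_i:
  g_1((-2, 1)) = 0
  g_2((-2, 1)) = 2
Stationarity residual: grad f(x) + sum_i lambda_i a_i = (0, 0)
  -> stationarity OK
Primal feasibility (all g_i <= 0): FAILS
Dual feasibility (all lambda_i >= 0): OK
Complementary slackness (lambda_i * g_i(x) = 0 for all i): OK

Verdict: the first failing condition is primal_feasibility -> primal.

primal


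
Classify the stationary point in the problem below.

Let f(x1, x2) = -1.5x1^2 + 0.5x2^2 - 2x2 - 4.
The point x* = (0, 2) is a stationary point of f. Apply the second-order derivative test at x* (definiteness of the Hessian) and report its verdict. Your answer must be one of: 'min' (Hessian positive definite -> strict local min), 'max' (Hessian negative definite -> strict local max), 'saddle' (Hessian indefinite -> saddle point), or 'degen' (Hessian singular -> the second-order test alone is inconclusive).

Compute the Hessian H = grad^2 f:
  H = [[-3, 0], [0, 1]]
Verify stationarity: grad f(x*) = H x* + g = (0, 0).
Eigenvalues of H: -3, 1.
Eigenvalues have mixed signs, so H is indefinite -> x* is a saddle point.

saddle


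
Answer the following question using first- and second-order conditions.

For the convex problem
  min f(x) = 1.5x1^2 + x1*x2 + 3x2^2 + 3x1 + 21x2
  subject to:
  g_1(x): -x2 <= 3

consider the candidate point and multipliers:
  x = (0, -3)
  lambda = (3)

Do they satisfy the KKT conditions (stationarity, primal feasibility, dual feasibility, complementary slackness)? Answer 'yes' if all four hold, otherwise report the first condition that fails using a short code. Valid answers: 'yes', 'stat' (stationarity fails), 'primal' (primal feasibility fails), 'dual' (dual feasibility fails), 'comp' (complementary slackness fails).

Gradient of f: grad f(x) = Q x + c = (0, 3)
Constraint values g_i(x) = a_i^T x - b_i:
  g_1((0, -3)) = 0
Stationarity residual: grad f(x) + sum_i lambda_i a_i = (0, 0)
  -> stationarity OK
Primal feasibility (all g_i <= 0): OK
Dual feasibility (all lambda_i >= 0): OK
Complementary slackness (lambda_i * g_i(x) = 0 for all i): OK

Verdict: yes, KKT holds.

yes


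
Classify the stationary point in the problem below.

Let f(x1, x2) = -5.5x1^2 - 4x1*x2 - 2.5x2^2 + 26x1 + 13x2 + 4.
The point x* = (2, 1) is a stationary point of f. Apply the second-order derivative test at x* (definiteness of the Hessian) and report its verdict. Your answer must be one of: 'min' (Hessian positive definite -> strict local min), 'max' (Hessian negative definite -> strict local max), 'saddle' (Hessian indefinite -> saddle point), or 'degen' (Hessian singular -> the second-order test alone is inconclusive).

Compute the Hessian H = grad^2 f:
  H = [[-11, -4], [-4, -5]]
Verify stationarity: grad f(x*) = H x* + g = (0, 0).
Eigenvalues of H: -13, -3.
Both eigenvalues < 0, so H is negative definite -> x* is a strict local max.

max
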